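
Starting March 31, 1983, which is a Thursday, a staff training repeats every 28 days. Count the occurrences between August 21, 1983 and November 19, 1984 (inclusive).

16

Occurrences land 28·i days after March 31, 1983 for i = 0, 1, 2, …
August 21, 1983 is 143 days after the start; 143 ÷ 28 = 5 remainder 3; since the remainder is 3, round up to i = 6. First occurrence in the window: #7 on September 15, 1983 (6×28 = 168 days in).
November 19, 1984 is 599 days after the start; 599 ÷ 28 = 21 remainder 11. Last occurrence in the window: #22 on November 8, 1984.
Occurrences #7 through #22: 16 in total.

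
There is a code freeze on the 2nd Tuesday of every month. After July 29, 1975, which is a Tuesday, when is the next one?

July 1975 starts on a Tuesday; its first Tuesday is the 1st, so the 2nd Tuesday is the 8th — July 8, 1975.
That is not after July 29, 1975, so look at August 1975.
August 1975 starts on a Friday; its first Tuesday is the 5th, so the 2nd Tuesday is the 12th — August 12, 1975.

August 12, 1975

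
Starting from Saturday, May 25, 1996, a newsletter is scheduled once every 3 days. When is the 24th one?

Aug 2, 1996

The 24th occurrence is 23 intervals after the first: 23 × 3 = 69 days after May 25, 1996.
May has 31 days — 6 days to the end of May leaves 63.
Jun has 30 days (33 left).
Jul has 31 days (2 left).
2 days into Aug → Aug 2, 1996.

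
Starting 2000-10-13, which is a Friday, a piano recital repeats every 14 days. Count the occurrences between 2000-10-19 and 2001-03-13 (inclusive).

10

Occurrences land 14·i days after 2000-10-13 for i = 0, 1, 2, …
2000-10-19 is 6 days after the start; 6 ÷ 14 = 0 remainder 6; since the remainder is 6, round up to i = 1. First occurrence in the window: #2 on 2000-10-27 (1×14 = 14 days in).
2001-03-13 is 151 days after the start; 151 ÷ 14 = 10 remainder 11. Last occurrence in the window: #11 on 2001-03-02.
Occurrences #2 through #11: 10 in total.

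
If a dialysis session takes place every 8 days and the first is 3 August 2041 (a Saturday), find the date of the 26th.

The 26th occurrence is 25 intervals after the first: 25 × 8 = 200 days after 3 August 2041.
August has 31 days — 28 days to the end of August leaves 172.
September has 30 days (142 left).
October has 31 days (111 left).
November has 30 days (81 left).
December has 31 days (50 left).
January has 31 days (19 left).
19 days into February → 19 February 2042.

19 February 2042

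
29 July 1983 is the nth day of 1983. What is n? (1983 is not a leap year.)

Days in months before July: 31 + 28 + 31 + 30 + 31 + 30 = 181.
Plus 29 days into July → day 210.

210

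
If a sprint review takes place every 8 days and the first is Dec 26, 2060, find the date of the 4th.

The 4th occurrence is 3 intervals after the first: 3 × 8 = 24 days after Dec 26, 2060.
Dec has 31 days — 5 days to the end of Dec leaves 19.
19 days into Jan → Jan 19, 2061.

Jan 19, 2061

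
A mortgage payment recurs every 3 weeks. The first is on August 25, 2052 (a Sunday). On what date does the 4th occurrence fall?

October 27, 2052

The 4th occurrence is 3 intervals after the first: 3 × 21 = 63 days after August 25, 2052.
August has 31 days — 6 days to the end of August leaves 57.
September has 30 days (27 left).
27 days into October → October 27, 2052.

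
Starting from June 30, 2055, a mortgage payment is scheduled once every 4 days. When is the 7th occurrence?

The 7th occurrence is 6 intervals after the first: 6 × 4 = 24 days after June 30, 2055.
June has 30 days — 0 days to the end of June leaves 24.
24 days into July → July 24, 2055.

July 24, 2055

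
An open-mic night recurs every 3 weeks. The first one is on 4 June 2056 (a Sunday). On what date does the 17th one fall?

6 May 2057

The 17th occurrence is 16 intervals after the first: 16 × 21 = 336 days after 4 June 2056.
June has 30 days — 26 days to the end of June leaves 310.
July has 31 days (279 left).
August has 31 days (248 left).
September has 30 days (218 left).
October has 31 days (187 left).
November has 30 days (157 left).
December has 31 days (126 left).
January has 31 days (95 left).
February has 28 days (67 left).
March has 31 days (36 left).
April has 30 days (6 left).
6 days into May → 6 May 2057.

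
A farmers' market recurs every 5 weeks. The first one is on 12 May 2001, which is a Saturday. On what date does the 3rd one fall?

The 3rd occurrence is 2 intervals after the first: 2 × 35 = 70 days after 12 May 2001.
May has 31 days — 19 days to the end of May leaves 51.
June has 30 days (21 left).
21 days into July → 21 July 2001.

21 July 2001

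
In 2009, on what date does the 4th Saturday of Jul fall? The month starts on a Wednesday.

Jul 25, 2009

Jul 2009 begins on a Wednesday, so the first Saturday is Jul 4 (3 days later).
The 4th Saturday is 3 weeks later: 4 + 21 = 25.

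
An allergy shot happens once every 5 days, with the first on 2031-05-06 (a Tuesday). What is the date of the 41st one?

2031-11-22

The 41st occurrence is 40 intervals after the first: 40 × 5 = 200 days after 2031-05-06.
May has 31 days — 25 days to the end of May leaves 175.
June has 30 days (145 left).
July has 31 days (114 left).
August has 31 days (83 left).
September has 30 days (53 left).
October has 31 days (22 left).
22 days into November → 2031-11-22.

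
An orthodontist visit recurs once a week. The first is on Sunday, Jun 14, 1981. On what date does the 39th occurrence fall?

The 39th occurrence is 38 intervals after the first: 38 × 7 = 266 days after Jun 14, 1981.
Jun has 30 days — 16 days to the end of Jun leaves 250.
Jul has 31 days (219 left).
Aug has 31 days (188 left).
Sep has 30 days (158 left).
Oct has 31 days (127 left).
Nov has 30 days (97 left).
Dec has 31 days (66 left).
Jan has 31 days (35 left).
Feb has 28 days (7 left).
7 days into Mar → Mar 7, 1982.

Mar 7, 1982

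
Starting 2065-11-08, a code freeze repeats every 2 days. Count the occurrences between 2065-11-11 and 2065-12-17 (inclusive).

18

Occurrences land 2·i days after 2065-11-08 for i = 0, 1, 2, …
2065-11-11 is 3 days after the start; 3 ÷ 2 = 1 remainder 1; since the remainder is 1, round up to i = 2. First occurrence in the window: #3 on 2065-11-12 (2×2 = 4 days in).
2065-12-17 is 39 days after the start; 39 ÷ 2 = 19 remainder 1. Last occurrence in the window: #20 on 2065-12-16.
Occurrences #3 through #20: 18 in total.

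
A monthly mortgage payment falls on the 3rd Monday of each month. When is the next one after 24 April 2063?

April 2063 starts on a Sunday; its first Monday is the 2nd, so the 3rd Monday is the 16th — 16 April 2063.
That is not after 24 April 2063, so look at May 2063.
May 2063 starts on a Tuesday; its first Monday is the 7th, so the 3rd Monday is the 21st — 21 May 2063.

21 May 2063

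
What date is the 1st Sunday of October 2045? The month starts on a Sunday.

October 2045 begins on a Sunday, so the first Sunday is October 1.

October 1, 2045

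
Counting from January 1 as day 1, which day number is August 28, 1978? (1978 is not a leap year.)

240

Days in months before August: 31 + 28 + 31 + 30 + 31 + 30 + 31 = 212.
Plus 28 days into August → day 240.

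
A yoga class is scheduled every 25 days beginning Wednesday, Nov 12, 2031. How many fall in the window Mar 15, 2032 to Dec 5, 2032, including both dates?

Occurrences land 25·i days after Nov 12, 2031 for i = 0, 1, 2, …
Mar 15, 2032 is 124 days after the start; 124 ÷ 25 = 4 remainder 24; since the remainder is 24, round up to i = 5. First occurrence in the window: #6 on Mar 16, 2032 (5×25 = 125 days in).
Dec 5, 2032 is 389 days after the start; 389 ÷ 25 = 15 remainder 14. Last occurrence in the window: #16 on Nov 21, 2032.
Occurrences #6 through #16: 11 in total.

11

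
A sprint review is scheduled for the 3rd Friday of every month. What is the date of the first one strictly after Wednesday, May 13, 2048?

May 15, 2048

May 2048 starts on a Friday; its first Friday is the 1st, so the 3rd Friday is the 15th — May 15, 2048.
May 15, 2048 is after May 13, 2048, so that is the next one.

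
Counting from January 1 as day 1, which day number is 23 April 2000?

114

Days in months before April: 31 + 29 + 31 = 91.
Plus 23 days into April → day 114.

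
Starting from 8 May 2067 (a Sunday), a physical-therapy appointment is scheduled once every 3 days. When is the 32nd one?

The 32nd occurrence is 31 intervals after the first: 31 × 3 = 93 days after 8 May 2067.
May has 31 days — 23 days to the end of May leaves 70.
June has 30 days (40 left).
July has 31 days (9 left).
9 days into August → 9 August 2067.

9 August 2067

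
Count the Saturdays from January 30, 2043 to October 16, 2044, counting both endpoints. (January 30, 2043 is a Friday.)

90

January 30, 2043 is a Friday; the first Saturday on or after it is January 31, 2043 (1 day later).
From January 31, 2043 to October 16, 2044: 334 + 290 = 624 days (rest of 2043, to October 16, 2044 in 2044).
624 ÷ 7 = 89 full weeks with remainder 1, so 89 more Saturdays after the first → 90.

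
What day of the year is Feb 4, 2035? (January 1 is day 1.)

35

Days in months before Feb: 31 = 31.
Plus 4 days into Feb → day 35.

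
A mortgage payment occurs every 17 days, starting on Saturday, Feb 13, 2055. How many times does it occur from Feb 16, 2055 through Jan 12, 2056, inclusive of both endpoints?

Occurrences land 17·i days after Feb 13, 2055 for i = 0, 1, 2, …
Feb 16, 2055 is 3 days after the start; 3 ÷ 17 = 0 remainder 3; since the remainder is 3, round up to i = 1. First occurrence in the window: #2 on Mar 2, 2055 (1×17 = 17 days in).
Jan 12, 2056 is 333 days after the start; 333 ÷ 17 = 19 remainder 10. Last occurrence in the window: #20 on Jan 2, 2056.
Occurrences #2 through #20: 19 in total.

19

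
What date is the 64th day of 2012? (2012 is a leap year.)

Jan has 31 days (64 − 31 = 33 remain).
Feb has 29 days (33 − 29 = 4 remain).
4 into Mar → Mar 4.

Mar 4, 2012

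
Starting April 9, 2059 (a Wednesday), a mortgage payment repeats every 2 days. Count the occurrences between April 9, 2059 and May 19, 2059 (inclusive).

Occurrences land 2·i days after April 9, 2059 for i = 0, 1, 2, …
The window opens on the start date, so the first occurrence inside is #1 on April 9, 2059.
May 19, 2059 is 40 days after the start; 40 ÷ 2 = 20 remainder 0. Last occurrence in the window: #21 on May 19, 2059.
Occurrences #1 through #21: 21 in total.

21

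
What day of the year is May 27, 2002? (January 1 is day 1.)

Days in months before May: 31 + 28 + 31 + 30 = 120.
Plus 27 days into May → day 147.

147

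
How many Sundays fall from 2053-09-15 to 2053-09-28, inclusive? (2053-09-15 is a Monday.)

2053-09-15 is a Monday; the first Sunday on or after it is 2053-09-21 (6 days later).
From 2053-09-21 to 2053-09-28 is 28 − 21 = 7 days.
7 ÷ 7 = 1 full weeks with remainder 0, so 1 more Sundays after the first → 2.

2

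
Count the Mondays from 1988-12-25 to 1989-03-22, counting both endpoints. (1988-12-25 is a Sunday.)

1988-12-25 is a Sunday; the first Monday on or after it is 1988-12-26 (1 day later).
From 1988-12-26 to 1989-03-22: 5 + 31 + 28 + 22 = 86 days (rest of December, January, February, March).
86 ÷ 7 = 12 full weeks with remainder 2, so 12 more Mondays after the first → 13.

13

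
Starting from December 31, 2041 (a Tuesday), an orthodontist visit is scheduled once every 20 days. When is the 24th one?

April 5, 2043

The 24th occurrence is 23 intervals after the first: 23 × 20 = 460 days after December 31, 2041.
December has 31 days — 0 days to the end of December leaves 460.
2042 has 365 days (95 left).
January has 31 days (64 left).
February has 28 days (36 left).
March has 31 days (5 left).
5 days into April → April 5, 2043.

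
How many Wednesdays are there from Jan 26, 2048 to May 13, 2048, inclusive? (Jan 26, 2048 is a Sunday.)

16

Jan 26, 2048 is a Sunday; the first Wednesday on or after it is Jan 29, 2048 (3 days later).
From Jan 29, 2048 to May 13, 2048: 2 + 29 + 31 + 30 + 13 = 105 days (rest of Jan, Feb, Mar, Apr, May).
105 ÷ 7 = 15 full weeks with remainder 0, so 15 more Wednesdays after the first → 16.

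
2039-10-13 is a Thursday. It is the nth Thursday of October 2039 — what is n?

2nd

Day 13 falls in week ⌈13/7⌉ of the month.
Days 1–7 hold the 1st Thursday, 8–14 the 2nd, 15–21 the 3rd, 22–28 the 4th, 29–31 the 5th.
13 is in the range for the 2nd.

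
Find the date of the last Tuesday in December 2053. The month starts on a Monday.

2053-12-30

December 2053 begins on a Monday, so the first Tuesday is December 2 (1 day later).
December 2053 has 31 days. Adding weeks: 2, 9, 16, 23, 30 — the last one ≤ 31 is the 30th.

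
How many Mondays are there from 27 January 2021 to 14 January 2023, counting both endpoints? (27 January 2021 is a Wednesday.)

27 January 2021 is a Wednesday; the first Monday on or after it is 1 February 2021 (5 days later).
From 1 February 2021 to 14 January 2023: 333 + 365 + 14 = 712 days (rest of 2021, 2022, to 14 January 2023 in 2023).
712 ÷ 7 = 101 full weeks with remainder 5, so 101 more Mondays after the first → 102.

102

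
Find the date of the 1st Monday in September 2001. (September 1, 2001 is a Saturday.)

September 2001 begins on a Saturday, so the first Monday is September 3 (2 days later).

3 September 2001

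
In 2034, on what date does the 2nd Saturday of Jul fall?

The first Saturday of Jul 2034 is Jul 1.
The 2nd Saturday is 1 weeks later: 1 + 7 = 8.

Jul 8, 2034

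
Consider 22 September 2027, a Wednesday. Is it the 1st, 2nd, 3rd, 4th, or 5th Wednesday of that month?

Day 22 falls in week ⌈22/7⌉ of the month.
Days 1–7 hold the 1st Wednesday, 8–14 the 2nd, 15–21 the 3rd, 22–28 the 4th, 29–31 the 5th.
22 is in the range for the 4th.

4th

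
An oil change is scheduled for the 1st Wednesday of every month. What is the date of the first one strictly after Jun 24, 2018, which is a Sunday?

Jun 2018 starts on a Friday, so its 1st Wednesday is Jun 6, 2018 (5 days in).
That is not after Jun 24, 2018, so look at Jul 2018.
Jul 2018 starts on a Sunday, so its 1st Wednesday is Jul 4, 2018 (3 days in).

Jul 4, 2018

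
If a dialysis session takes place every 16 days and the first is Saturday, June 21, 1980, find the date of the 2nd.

July 7, 1980

The 2nd occurrence is 1 interval after the first: 1 × 16 = 16 days after June 21, 1980.
June has 30 days — 9 days to the end of June leaves 7.
7 days into July → July 7, 1980.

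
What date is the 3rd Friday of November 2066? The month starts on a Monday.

November 2066 begins on a Monday, so the first Friday is November 5 (4 days later).
The 3rd Friday is 2 weeks later: 5 + 14 = 19.

19 November 2066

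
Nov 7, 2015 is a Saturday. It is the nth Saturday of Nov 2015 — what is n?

Day 7 falls in week ⌈7/7⌉ of the month.
Days 1–7 hold the 1st Saturday, 8–14 the 2nd, 15–21 the 3rd, 22–28 the 4th, 29–31 the 5th.
7 is in the range for the 1st.

1st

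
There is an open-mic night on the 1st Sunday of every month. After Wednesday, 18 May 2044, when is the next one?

May 2044 starts on a Sunday, so its 1st Sunday is 1 May 2044.
That is not after 18 May 2044, so look at June 2044.
June 2044 starts on a Wednesday, so its 1st Sunday is 5 June 2044 (4 days in).

5 June 2044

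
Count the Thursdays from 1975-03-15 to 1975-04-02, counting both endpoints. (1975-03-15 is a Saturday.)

2

1975-03-15 is a Saturday; the first Thursday on or after it is 1975-03-20 (5 days later).
From 1975-03-20 to 1975-04-02: 11 + 2 = 13 days (rest of March, April).
13 ÷ 7 = 1 full weeks with remainder 6, so 1 more Thursdays after the first → 2.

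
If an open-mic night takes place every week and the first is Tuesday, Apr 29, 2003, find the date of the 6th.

Jun 3, 2003

The 6th occurrence is 5 intervals after the first: 5 × 7 = 35 days after Apr 29, 2003.
Apr has 30 days — 1 day to the end of Apr leaves 34.
May has 31 days (3 left).
3 days into Jun → Jun 3, 2003.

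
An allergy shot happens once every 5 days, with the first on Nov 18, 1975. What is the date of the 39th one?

May 26, 1976

The 39th occurrence is 38 intervals after the first: 38 × 5 = 190 days after Nov 18, 1975.
Nov has 30 days — 12 days to the end of Nov leaves 178.
Dec has 31 days (147 left).
Jan has 31 days (116 left).
Feb has 29 days (87 left).
Mar has 31 days (56 left).
Apr has 30 days (26 left).
26 days into May → May 26, 1976.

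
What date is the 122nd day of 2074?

January has 31 days (122 − 31 = 91 remain).
February has 28 days (91 − 28 = 63 remain).
March has 31 days (63 − 31 = 32 remain).
April has 30 days (32 − 30 = 2 remain).
2 into May → May 2.

2 May 2074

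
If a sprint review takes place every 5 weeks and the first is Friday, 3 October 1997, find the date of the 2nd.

7 November 1997

The 2nd occurrence is 1 interval after the first: 1 × 35 = 35 days after 3 October 1997.
October has 31 days — 28 days to the end of October leaves 7.
7 days into November → 7 November 1997.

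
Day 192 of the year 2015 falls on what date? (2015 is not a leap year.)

Jul 11, 2015

Jan has 31 days (192 − 31 = 161 remain).
Feb has 28 days (161 − 28 = 133 remain).
Mar has 31 days (133 − 31 = 102 remain).
Apr has 30 days (102 − 30 = 72 remain).
May has 31 days (72 − 31 = 41 remain).
Jun has 30 days (41 − 30 = 11 remain).
11 into Jul → Jul 11.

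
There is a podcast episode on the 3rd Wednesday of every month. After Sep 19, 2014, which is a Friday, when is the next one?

Sep 2014 starts on a Monday; its first Wednesday is the 3rd, so the 3rd Wednesday is the 17th — Sep 17, 2014.
That is not after Sep 19, 2014, so look at Oct 2014.
Oct 2014 starts on a Wednesday; its first Wednesday is the 1st, so the 3rd Wednesday is the 15th — Oct 15, 2014.

Oct 15, 2014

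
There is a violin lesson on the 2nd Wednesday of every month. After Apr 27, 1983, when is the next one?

Apr 1983 starts on a Friday; its first Wednesday is the 6th, so the 2nd Wednesday is the 13th — Apr 13, 1983.
That is not after Apr 27, 1983, so look at May 1983.
May 1983 starts on a Sunday; its first Wednesday is the 4th, so the 2nd Wednesday is the 11th — May 11, 1983.

May 11, 1983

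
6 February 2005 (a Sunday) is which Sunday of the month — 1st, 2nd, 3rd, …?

Day 6 falls in week ⌈6/7⌉ of the month.
Days 1–7 hold the 1st Sunday, 8–14 the 2nd, 15–21 the 3rd, 22–28 the 4th, 29–31 the 5th.
6 is in the range for the 1st.

1st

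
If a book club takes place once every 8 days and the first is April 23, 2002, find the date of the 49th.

May 12, 2003

The 49th occurrence is 48 intervals after the first: 48 × 8 = 384 days after April 23, 2002.
April has 30 days — 7 days to the end of April leaves 377.
May has 31 days (346 left).
June has 30 days (316 left).
July has 31 days (285 left).
August has 31 days (254 left).
September has 30 days (224 left).
October has 31 days (193 left).
November has 30 days (163 left).
December has 31 days (132 left).
January has 31 days (101 left).
February has 28 days (73 left).
March has 31 days (42 left).
April has 30 days (12 left).
12 days into May → May 12, 2003.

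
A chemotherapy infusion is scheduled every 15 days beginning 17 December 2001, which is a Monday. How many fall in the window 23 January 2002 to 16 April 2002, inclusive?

Occurrences land 15·i days after 17 December 2001 for i = 0, 1, 2, …
23 January 2002 is 37 days after the start; 37 ÷ 15 = 2 remainder 7; since the remainder is 7, round up to i = 3. First occurrence in the window: #4 on 31 January 2002 (3×15 = 45 days in).
16 April 2002 is 120 days after the start; 120 ÷ 15 = 8 remainder 0. Last occurrence in the window: #9 on 16 April 2002.
Occurrences #4 through #9: 6 in total.

6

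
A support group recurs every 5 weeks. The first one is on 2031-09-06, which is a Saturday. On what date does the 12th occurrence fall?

2032-09-25

The 12th occurrence is 11 intervals after the first: 11 × 35 = 385 days after 2031-09-06.
September has 30 days — 24 days to the end of September leaves 361.
October has 31 days (330 left).
November has 30 days (300 left).
December has 31 days (269 left).
January has 31 days (238 left).
February has 29 days (209 left).
March has 31 days (178 left).
April has 30 days (148 left).
May has 31 days (117 left).
June has 30 days (87 left).
July has 31 days (56 left).
August has 31 days (25 left).
25 days into September → 2032-09-25.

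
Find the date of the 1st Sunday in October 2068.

The first Sunday of October 2068 is October 7.

October 7, 2068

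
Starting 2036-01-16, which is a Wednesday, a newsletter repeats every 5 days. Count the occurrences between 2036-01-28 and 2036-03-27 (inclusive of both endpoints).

Occurrences land 5·i days after 2036-01-16 for i = 0, 1, 2, …
2036-01-28 is 12 days after the start; 12 ÷ 5 = 2 remainder 2; since the remainder is 2, round up to i = 3. First occurrence in the window: #4 on 2036-01-31 (3×5 = 15 days in).
2036-03-27 is 71 days after the start; 71 ÷ 5 = 14 remainder 1. Last occurrence in the window: #15 on 2036-03-26.
Occurrences #4 through #15: 12 in total.

12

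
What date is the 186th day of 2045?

January has 31 days (186 − 31 = 155 remain).
February has 28 days (155 − 28 = 127 remain).
March has 31 days (127 − 31 = 96 remain).
April has 30 days (96 − 30 = 66 remain).
May has 31 days (66 − 31 = 35 remain).
June has 30 days (35 − 30 = 5 remain).
5 into July → July 5.

2045-07-05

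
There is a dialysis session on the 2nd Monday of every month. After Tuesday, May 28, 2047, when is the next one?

May 2047 starts on a Wednesday; its first Monday is the 6th, so the 2nd Monday is the 13th — May 13, 2047.
That is not after May 28, 2047, so look at June 2047.
June 2047 starts on a Saturday; its first Monday is the 3rd, so the 2nd Monday is the 10th — June 10, 2047.

June 10, 2047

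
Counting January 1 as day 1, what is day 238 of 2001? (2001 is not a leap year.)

Jan has 31 days (238 − 31 = 207 remain).
Feb has 28 days (207 − 28 = 179 remain).
Mar has 31 days (179 − 31 = 148 remain).
Apr has 30 days (148 − 30 = 118 remain).
May has 31 days (118 − 31 = 87 remain).
Jun has 30 days (87 − 30 = 57 remain).
Jul has 31 days (57 − 31 = 26 remain).
26 into Aug → Aug 26.

Aug 26, 2001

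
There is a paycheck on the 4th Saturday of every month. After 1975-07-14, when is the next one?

1975-07-26

July 1975 starts on a Tuesday; its first Saturday is the 5th, so the 4th Saturday is the 26th — 1975-07-26.
1975-07-26 is after 1975-07-14, so that is the next one.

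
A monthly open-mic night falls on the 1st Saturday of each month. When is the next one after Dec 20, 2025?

Jan 3, 2026

Dec 2025 starts on a Monday, so its 1st Saturday is Dec 6, 2025 (5 days in).
That is not after Dec 20, 2025, so look at Jan 2026.
Jan 2026 starts on a Thursday, so its 1st Saturday is Jan 3, 2026 (2 days in).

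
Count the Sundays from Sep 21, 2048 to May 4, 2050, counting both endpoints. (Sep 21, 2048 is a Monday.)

Sep 21, 2048 is a Monday; the first Sunday on or after it is Sep 27, 2048 (6 days later).
From Sep 27, 2048 to May 4, 2050: 95 + 365 + 124 = 584 days (rest of 2048, 2049, to May 4, 2050 in 2050).
584 ÷ 7 = 83 full weeks with remainder 3, so 83 more Sundays after the first → 84.

84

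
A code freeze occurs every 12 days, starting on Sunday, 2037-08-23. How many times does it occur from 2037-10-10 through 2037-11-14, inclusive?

Occurrences land 12·i days after 2037-08-23 for i = 0, 1, 2, …
2037-10-10 is 48 days after the start; 48 ÷ 12 = 4 remainder 0. First occurrence in the window: #5 on 2037-10-10 (4×12 = 48 days in).
2037-11-14 is 83 days after the start; 83 ÷ 12 = 6 remainder 11. Last occurrence in the window: #7 on 2037-11-03.
Occurrences #5 through #7: 3 in total.

3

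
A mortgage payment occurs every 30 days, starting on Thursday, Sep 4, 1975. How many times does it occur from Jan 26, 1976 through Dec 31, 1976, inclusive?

12

Occurrences land 30·i days after Sep 4, 1975 for i = 0, 1, 2, …
Jan 26, 1976 is 144 days after the start; 144 ÷ 30 = 4 remainder 24; since the remainder is 24, round up to i = 5. First occurrence in the window: #6 on Feb 1, 1976 (5×30 = 150 days in).
Dec 31, 1976 is 484 days after the start; 484 ÷ 30 = 16 remainder 4. Last occurrence in the window: #17 on Dec 27, 1976.
Occurrences #6 through #17: 12 in total.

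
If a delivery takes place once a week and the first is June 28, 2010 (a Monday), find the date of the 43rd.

April 18, 2011

The 43rd occurrence is 42 intervals after the first: 42 × 7 = 294 days after June 28, 2010.
June has 30 days — 2 days to the end of June leaves 292.
July has 31 days (261 left).
August has 31 days (230 left).
September has 30 days (200 left).
October has 31 days (169 left).
November has 30 days (139 left).
December has 31 days (108 left).
January has 31 days (77 left).
February has 28 days (49 left).
March has 31 days (18 left).
18 days into April → April 18, 2011.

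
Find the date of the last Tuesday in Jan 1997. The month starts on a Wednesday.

Jan 28, 1997

Jan 1997 begins on a Wednesday, so the first Tuesday is Jan 7 (6 days later).
Jan 1997 has 31 days. Adding weeks: 7, 14, 21, 28 — the last one ≤ 31 is the 28th.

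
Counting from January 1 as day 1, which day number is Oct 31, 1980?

Days in months before Oct: 31 + 29 + 31 + 30 + 31 + 30 + 31 + 31 + 30 = 274.
Plus 31 days into Oct → day 305.

305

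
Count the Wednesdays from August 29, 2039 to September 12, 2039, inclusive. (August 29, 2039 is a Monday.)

August 29, 2039 is a Monday; the first Wednesday on or after it is August 31, 2039 (2 days later).
From August 31, 2039 to September 12, 2039: 0 + 12 = 12 days (rest of August, September).
12 ÷ 7 = 1 full weeks with remainder 5, so 1 more Wednesdays after the first → 2.

2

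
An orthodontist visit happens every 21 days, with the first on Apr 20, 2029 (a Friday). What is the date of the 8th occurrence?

Sep 14, 2029

The 8th occurrence is 7 intervals after the first: 7 × 21 = 147 days after Apr 20, 2029.
Apr has 30 days — 10 days to the end of Apr leaves 137.
May has 31 days (106 left).
Jun has 30 days (76 left).
Jul has 31 days (45 left).
Aug has 31 days (14 left).
14 days into Sep → Sep 14, 2029.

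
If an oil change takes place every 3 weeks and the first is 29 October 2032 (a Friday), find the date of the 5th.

The 5th occurrence is 4 intervals after the first: 4 × 21 = 84 days after 29 October 2032.
October has 31 days — 2 days to the end of October leaves 82.
November has 30 days (52 left).
December has 31 days (21 left).
21 days into January → 21 January 2033.

21 January 2033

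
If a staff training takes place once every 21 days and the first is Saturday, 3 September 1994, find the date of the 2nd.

The 2nd occurrence is 1 interval after the first: 1 × 21 = 21 days after 3 September 1994.
21 days later is 24 September 1994.

24 September 1994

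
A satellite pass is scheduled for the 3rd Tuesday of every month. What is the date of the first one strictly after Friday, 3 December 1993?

December 1993 starts on a Wednesday; its first Tuesday is the 7th, so the 3rd Tuesday is the 21st — 21 December 1993.
21 December 1993 is after 3 December 1993, so that is the next one.

21 December 1993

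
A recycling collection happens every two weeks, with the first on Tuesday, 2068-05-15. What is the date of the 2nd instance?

2068-05-29

The 2nd occurrence is 1 interval after the first: 1 × 14 = 14 days after 2068-05-15.
14 days later is 2068-05-29.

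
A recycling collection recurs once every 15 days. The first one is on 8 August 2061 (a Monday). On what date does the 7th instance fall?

6 November 2061

The 7th occurrence is 6 intervals after the first: 6 × 15 = 90 days after 8 August 2061.
August has 31 days — 23 days to the end of August leaves 67.
September has 30 days (37 left).
October has 31 days (6 left).
6 days into November → 6 November 2061.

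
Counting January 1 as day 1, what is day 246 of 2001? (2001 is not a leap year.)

January has 31 days (246 − 31 = 215 remain).
February has 28 days (215 − 28 = 187 remain).
March has 31 days (187 − 31 = 156 remain).
April has 30 days (156 − 30 = 126 remain).
May has 31 days (126 − 31 = 95 remain).
June has 30 days (95 − 30 = 65 remain).
July has 31 days (65 − 31 = 34 remain).
August has 31 days (34 − 31 = 3 remain).
3 into September → September 3.

2001-09-03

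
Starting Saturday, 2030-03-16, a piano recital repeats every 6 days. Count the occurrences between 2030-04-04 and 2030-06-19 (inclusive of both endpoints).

12

Occurrences land 6·i days after 2030-03-16 for i = 0, 1, 2, …
2030-04-04 is 19 days after the start; 19 ÷ 6 = 3 remainder 1; since the remainder is 1, round up to i = 4. First occurrence in the window: #5 on 2030-04-09 (4×6 = 24 days in).
2030-06-19 is 95 days after the start; 95 ÷ 6 = 15 remainder 5. Last occurrence in the window: #16 on 2030-06-14.
Occurrences #5 through #16: 12 in total.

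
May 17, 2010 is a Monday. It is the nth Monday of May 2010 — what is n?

3rd

Day 17 falls in week ⌈17/7⌉ of the month.
Days 1–7 hold the 1st Monday, 8–14 the 2nd, 15–21 the 3rd, 22–28 the 4th, 29–31 the 5th.
17 is in the range for the 3rd.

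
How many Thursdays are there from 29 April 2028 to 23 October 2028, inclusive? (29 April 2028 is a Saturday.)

29 April 2028 is a Saturday; the first Thursday on or after it is 4 May 2028 (5 days later).
From 4 May 2028 to 23 October 2028: 27 + 30 + 31 + 31 + 30 + 23 = 172 days (rest of May, June, July, August, September, October).
172 ÷ 7 = 24 full weeks with remainder 4, so 24 more Thursdays after the first → 25.

25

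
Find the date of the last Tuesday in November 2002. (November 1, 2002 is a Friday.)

November 26, 2002

November 2002 begins on a Friday, so the first Tuesday is November 5 (4 days later).
November 2002 has 30 days. Adding weeks: 5, 12, 19, 26 — the last one ≤ 30 is the 26th.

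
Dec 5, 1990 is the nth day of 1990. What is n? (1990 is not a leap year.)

Days in months before Dec: 31 + 28 + 31 + 30 + 31 + 30 + 31 + 31 + 30 + 31 + 30 = 334.
Plus 5 days into Dec → day 339.

339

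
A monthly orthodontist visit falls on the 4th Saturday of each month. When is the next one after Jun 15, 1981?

Jun 1981 starts on a Monday; its first Saturday is the 6th, so the 4th Saturday is the 27th — Jun 27, 1981.
Jun 27, 1981 is after Jun 15, 1981, so that is the next one.

Jun 27, 1981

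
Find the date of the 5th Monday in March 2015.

The first Monday of March 2015 is March 2.
The 5th Monday is 4 weeks later: 2 + 28 = 30.

30 March 2015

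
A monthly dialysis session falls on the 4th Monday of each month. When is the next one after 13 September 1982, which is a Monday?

September 1982 starts on a Wednesday; its first Monday is the 6th, so the 4th Monday is the 27th — 27 September 1982.
27 September 1982 is after 13 September 1982, so that is the next one.

27 September 1982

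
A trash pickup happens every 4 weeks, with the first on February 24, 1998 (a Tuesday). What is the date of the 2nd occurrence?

March 24, 1998

The 2nd occurrence is 1 interval after the first: 1 × 28 = 28 days after February 24, 1998.
February has 28 days — 4 days to the end of February leaves 24.
24 days into March → March 24, 1998.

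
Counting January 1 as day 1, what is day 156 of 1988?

January has 31 days (156 − 31 = 125 remain).
February has 29 days (125 − 29 = 96 remain).
March has 31 days (96 − 31 = 65 remain).
April has 30 days (65 − 30 = 35 remain).
May has 31 days (35 − 31 = 4 remain).
4 into June → June 4.

4 June 1988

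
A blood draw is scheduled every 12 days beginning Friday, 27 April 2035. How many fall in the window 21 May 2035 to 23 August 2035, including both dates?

Occurrences land 12·i days after 27 April 2035 for i = 0, 1, 2, …
21 May 2035 is 24 days after the start; 24 ÷ 12 = 2 remainder 0. First occurrence in the window: #3 on 21 May 2035 (2×12 = 24 days in).
23 August 2035 is 118 days after the start; 118 ÷ 12 = 9 remainder 10. Last occurrence in the window: #10 on 13 August 2035.
Occurrences #3 through #10: 8 in total.

8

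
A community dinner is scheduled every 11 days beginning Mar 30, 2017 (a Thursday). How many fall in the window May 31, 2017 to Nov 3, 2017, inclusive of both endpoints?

14

Occurrences land 11·i days after Mar 30, 2017 for i = 0, 1, 2, …
May 31, 2017 is 62 days after the start; 62 ÷ 11 = 5 remainder 7; since the remainder is 7, round up to i = 6. First occurrence in the window: #7 on Jun 4, 2017 (6×11 = 66 days in).
Nov 3, 2017 is 218 days after the start; 218 ÷ 11 = 19 remainder 9. Last occurrence in the window: #20 on Oct 25, 2017.
Occurrences #7 through #20: 14 in total.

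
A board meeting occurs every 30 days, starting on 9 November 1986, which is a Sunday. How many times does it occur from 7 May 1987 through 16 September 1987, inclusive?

Occurrences land 30·i days after 9 November 1986 for i = 0, 1, 2, …
7 May 1987 is 179 days after the start; 179 ÷ 30 = 5 remainder 29; since the remainder is 29, round up to i = 6. First occurrence in the window: #7 on 8 May 1987 (6×30 = 180 days in).
16 September 1987 is 311 days after the start; 311 ÷ 30 = 10 remainder 11. Last occurrence in the window: #11 on 5 September 1987.
Occurrences #7 through #11: 5 in total.

5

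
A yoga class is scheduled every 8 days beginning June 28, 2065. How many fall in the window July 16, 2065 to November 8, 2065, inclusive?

14

Occurrences land 8·i days after June 28, 2065 for i = 0, 1, 2, …
July 16, 2065 is 18 days after the start; 18 ÷ 8 = 2 remainder 2; since the remainder is 2, round up to i = 3. First occurrence in the window: #4 on July 22, 2065 (3×8 = 24 days in).
November 8, 2065 is 133 days after the start; 133 ÷ 8 = 16 remainder 5. Last occurrence in the window: #17 on November 3, 2065.
Occurrences #4 through #17: 14 in total.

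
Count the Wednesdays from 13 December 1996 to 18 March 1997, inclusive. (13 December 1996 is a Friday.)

13

13 December 1996 is a Friday; the first Wednesday on or after it is 18 December 1996 (5 days later).
From 18 December 1996 to 18 March 1997: 13 + 31 + 28 + 18 = 90 days (rest of December, January, February, March).
90 ÷ 7 = 12 full weeks with remainder 6, so 12 more Wednesdays after the first → 13.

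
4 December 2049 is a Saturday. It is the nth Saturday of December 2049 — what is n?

1st

Day 4 falls in week ⌈4/7⌉ of the month.
Days 1–7 hold the 1st Saturday, 8–14 the 2nd, 15–21 the 3rd, 22–28 the 4th, 29–31 the 5th.
4 is in the range for the 1st.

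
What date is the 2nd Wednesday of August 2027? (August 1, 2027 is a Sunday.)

11 August 2027

August 2027 begins on a Sunday, so the first Wednesday is August 4 (3 days later).
The 2nd Wednesday is 1 weeks later: 4 + 7 = 11.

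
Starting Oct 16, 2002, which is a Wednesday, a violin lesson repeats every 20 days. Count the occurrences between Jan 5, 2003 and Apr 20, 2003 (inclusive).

5

Occurrences land 20·i days after Oct 16, 2002 for i = 0, 1, 2, …
Jan 5, 2003 is 81 days after the start; 81 ÷ 20 = 4 remainder 1; since the remainder is 1, round up to i = 5. First occurrence in the window: #6 on Jan 24, 2003 (5×20 = 100 days in).
Apr 20, 2003 is 186 days after the start; 186 ÷ 20 = 9 remainder 6. Last occurrence in the window: #10 on Apr 14, 2003.
Occurrences #6 through #10: 5 in total.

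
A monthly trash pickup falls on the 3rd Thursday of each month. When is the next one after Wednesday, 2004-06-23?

June 2004 starts on a Tuesday; its first Thursday is the 3rd, so the 3rd Thursday is the 17th — 2004-06-17.
That is not after 2004-06-23, so look at July 2004.
July 2004 starts on a Thursday; its first Thursday is the 1st, so the 3rd Thursday is the 15th — 2004-07-15.

2004-07-15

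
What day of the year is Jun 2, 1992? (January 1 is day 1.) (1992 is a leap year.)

154

Days in months before Jun: 31 + 29 + 31 + 30 + 31 = 152.
Plus 2 days into Jun → day 154.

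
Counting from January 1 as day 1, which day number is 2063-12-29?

Days in months before December: 31 + 28 + 31 + 30 + 31 + 30 + 31 + 31 + 30 + 31 + 30 = 334.
Plus 29 days into December → day 363.

363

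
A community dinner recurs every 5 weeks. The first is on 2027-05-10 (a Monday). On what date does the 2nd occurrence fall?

2027-06-14

The 2nd occurrence is 1 interval after the first: 1 × 35 = 35 days after 2027-05-10.
May has 31 days — 21 days to the end of May leaves 14.
14 days into June → 2027-06-14.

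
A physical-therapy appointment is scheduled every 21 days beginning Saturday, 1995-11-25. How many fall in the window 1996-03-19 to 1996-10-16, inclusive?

10

Occurrences land 21·i days after 1995-11-25 for i = 0, 1, 2, …
1996-03-19 is 115 days after the start; 115 ÷ 21 = 5 remainder 10; since the remainder is 10, round up to i = 6. First occurrence in the window: #7 on 1996-03-30 (6×21 = 126 days in).
1996-10-16 is 326 days after the start; 326 ÷ 21 = 15 remainder 11. Last occurrence in the window: #16 on 1996-10-05.
Occurrences #7 through #16: 10 in total.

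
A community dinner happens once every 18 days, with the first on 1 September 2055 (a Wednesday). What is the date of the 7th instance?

The 7th occurrence is 6 intervals after the first: 6 × 18 = 108 days after 1 September 2055.
September has 30 days — 29 days to the end of September leaves 79.
October has 31 days (48 left).
November has 30 days (18 left).
18 days into December → 18 December 2055.

18 December 2055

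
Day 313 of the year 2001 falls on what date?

9 November 2001

January has 31 days (313 − 31 = 282 remain).
February has 28 days (282 − 28 = 254 remain).
March has 31 days (254 − 31 = 223 remain).
April has 30 days (223 − 30 = 193 remain).
May has 31 days (193 − 31 = 162 remain).
June has 30 days (162 − 30 = 132 remain).
July has 31 days (132 − 31 = 101 remain).
August has 31 days (101 − 31 = 70 remain).
September has 30 days (70 − 30 = 40 remain).
October has 31 days (40 − 31 = 9 remain).
9 into November → November 9.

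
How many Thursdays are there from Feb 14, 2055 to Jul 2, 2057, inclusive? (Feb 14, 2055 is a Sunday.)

Feb 14, 2055 is a Sunday; the first Thursday on or after it is Feb 18, 2055 (4 days later).
From Feb 18, 2055 to Jul 2, 2057: 316 + 366 + 183 = 865 days (rest of 2055, 2056, to Jul 2, 2057 in 2057).
865 ÷ 7 = 123 full weeks with remainder 4, so 123 more Thursdays after the first → 124.

124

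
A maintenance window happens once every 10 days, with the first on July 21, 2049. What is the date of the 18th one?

The 18th occurrence is 17 intervals after the first: 17 × 10 = 170 days after July 21, 2049.
July has 31 days — 10 days to the end of July leaves 160.
August has 31 days (129 left).
September has 30 days (99 left).
October has 31 days (68 left).
November has 30 days (38 left).
December has 31 days (7 left).
7 days into January → January 7, 2050.

January 7, 2050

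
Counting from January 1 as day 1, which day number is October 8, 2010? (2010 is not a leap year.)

281

Days in months before October: 31 + 28 + 31 + 30 + 31 + 30 + 31 + 31 + 30 = 273.
Plus 8 days into October → day 281.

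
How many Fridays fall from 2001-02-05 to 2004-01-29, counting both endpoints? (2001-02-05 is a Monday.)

155

2001-02-05 is a Monday; the first Friday on or after it is 2001-02-09 (4 days later).
From 2001-02-09 to 2004-01-29: 325 + 365 + 365 + 29 = 1084 days (rest of 2001, 2002, 2003, to 2004-01-29 in 2004).
1084 ÷ 7 = 154 full weeks with remainder 6, so 154 more Fridays after the first → 155.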